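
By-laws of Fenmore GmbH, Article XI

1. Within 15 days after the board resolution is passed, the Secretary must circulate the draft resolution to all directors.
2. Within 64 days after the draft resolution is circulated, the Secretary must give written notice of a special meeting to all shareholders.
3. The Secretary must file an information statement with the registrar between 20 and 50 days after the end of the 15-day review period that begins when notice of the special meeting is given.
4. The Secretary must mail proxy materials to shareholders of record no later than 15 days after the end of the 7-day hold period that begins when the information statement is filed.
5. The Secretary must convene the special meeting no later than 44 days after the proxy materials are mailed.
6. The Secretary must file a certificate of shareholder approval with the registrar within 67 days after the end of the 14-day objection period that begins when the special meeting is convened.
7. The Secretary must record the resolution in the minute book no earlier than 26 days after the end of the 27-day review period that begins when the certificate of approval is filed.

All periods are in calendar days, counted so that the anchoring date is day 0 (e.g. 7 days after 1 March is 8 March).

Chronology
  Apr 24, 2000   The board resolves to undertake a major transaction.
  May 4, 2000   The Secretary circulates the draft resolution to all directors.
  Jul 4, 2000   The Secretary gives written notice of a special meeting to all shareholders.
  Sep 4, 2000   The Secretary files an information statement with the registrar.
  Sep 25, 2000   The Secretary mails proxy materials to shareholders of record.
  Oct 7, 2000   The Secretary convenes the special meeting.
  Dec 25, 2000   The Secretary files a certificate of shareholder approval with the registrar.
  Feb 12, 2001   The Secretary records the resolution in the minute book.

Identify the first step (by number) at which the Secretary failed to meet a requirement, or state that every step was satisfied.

Step 1 — counting 15 days from Apr 24, 2000 (when the board resolution is passed) gives a deadline of May 9, 2000; completed May 4, 2000, before the deadline.
Step 2 — counting 64 days from May 4, 2000 (when the draft resolution is circulated) gives a deadline of Jul 7, 2000; Jul 4, 2000 is within that limit.
Step 3 — 20 and 50 days from Jul 19, 2000 (end of the 15-day review period, which began when notice of the special meeting is given on Jul 4, 2000) are Aug 8, 2000 and Sep 7, 2000 respectively; Sep 4, 2000 falls inside that range.
Step 4 — counting 15 days from Sep 11, 2000 (end of the 7-day hold period, which began when the information statement is filed on Sep 4, 2000) gives a deadline of Sep 26, 2000; completed Sep 25, 2000, before the deadline.
Step 5 — counting 44 days from Sep 25, 2000 (when the proxy materials are mailed) gives a deadline of Nov 8, 2000; completed Oct 7, 2000, before the deadline.
Step 6 — counting 67 days from Oct 21, 2000 (end of the 14-day objection period, which began when the special meeting is convened on Oct 7, 2000) gives a deadline of Dec 27, 2000; completed Dec 25, 2000, before the deadline.
Step 7 — must wait 26 days from Jan 21, 2001 (end of the 27-day review period, which began when the certificate of approval is filed on Dec 25, 2000), so not before Feb 16, 2001; Feb 12, 2001 is 4 days before the earliest permitted date.
That is the first point of non-compliance.

Step 7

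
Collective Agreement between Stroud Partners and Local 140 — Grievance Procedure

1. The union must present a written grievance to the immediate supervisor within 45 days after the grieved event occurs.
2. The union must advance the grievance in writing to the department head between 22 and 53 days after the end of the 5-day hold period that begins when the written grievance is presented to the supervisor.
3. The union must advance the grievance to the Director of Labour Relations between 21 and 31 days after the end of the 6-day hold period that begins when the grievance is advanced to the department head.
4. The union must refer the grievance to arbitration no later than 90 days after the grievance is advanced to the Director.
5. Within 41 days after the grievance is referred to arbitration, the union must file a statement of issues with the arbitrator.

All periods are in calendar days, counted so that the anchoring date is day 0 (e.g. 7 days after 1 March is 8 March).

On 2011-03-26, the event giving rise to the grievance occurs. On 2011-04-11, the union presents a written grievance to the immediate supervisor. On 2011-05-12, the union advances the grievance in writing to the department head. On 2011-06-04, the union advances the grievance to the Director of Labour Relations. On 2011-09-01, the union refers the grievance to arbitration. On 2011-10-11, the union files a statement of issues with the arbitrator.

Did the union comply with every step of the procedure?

Step 1 — counting 45 days from 2011-03-26 (when the grieved event occurs) gives a deadline of 2011-05-10; done 2011-04-11 — timely.
Step 2 — 22 and 53 days from 2011-04-16 (end of the 5-day hold period, which began when the written grievance is presented to the supervisor on 2011-04-11) are 2011-05-08 and 2011-06-08 respectively; done 2011-05-12, which is between those dates.
Step 3 — 21 and 31 days from 2011-05-18 (end of the 6-day hold period, which began when the grievance is advanced to the department head on 2011-05-12) are 2011-06-08 and 2011-06-18 respectively; done 2011-06-04 — 4 days before the window opened.

No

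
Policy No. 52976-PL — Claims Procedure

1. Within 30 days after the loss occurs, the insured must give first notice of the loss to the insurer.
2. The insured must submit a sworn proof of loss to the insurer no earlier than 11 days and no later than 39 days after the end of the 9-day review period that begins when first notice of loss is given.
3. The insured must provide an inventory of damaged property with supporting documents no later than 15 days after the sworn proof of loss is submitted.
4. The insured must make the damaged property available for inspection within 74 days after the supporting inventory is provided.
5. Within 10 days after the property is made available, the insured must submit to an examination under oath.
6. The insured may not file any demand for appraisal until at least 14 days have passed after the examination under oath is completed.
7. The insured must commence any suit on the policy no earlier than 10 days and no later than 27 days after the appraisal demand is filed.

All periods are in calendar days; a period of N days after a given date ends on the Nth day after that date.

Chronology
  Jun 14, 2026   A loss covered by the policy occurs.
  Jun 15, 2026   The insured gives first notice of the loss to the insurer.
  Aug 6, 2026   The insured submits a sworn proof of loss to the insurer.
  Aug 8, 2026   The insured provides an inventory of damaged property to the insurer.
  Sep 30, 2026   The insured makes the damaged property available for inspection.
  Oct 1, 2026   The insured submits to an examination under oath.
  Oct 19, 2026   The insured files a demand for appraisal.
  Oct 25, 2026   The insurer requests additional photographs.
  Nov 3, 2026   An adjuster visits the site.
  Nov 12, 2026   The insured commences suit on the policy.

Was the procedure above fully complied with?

Step 1: 30 days after Jun 14, 2026 (when the loss occurs) is Jul 14, 2026; done Jun 15, 2026 — timely.
Step 2: the window is 11–39 days after Jun 24, 2026 (end of the 9-day review period, which began when first notice of loss is given on Jun 15, 2026), so Jul 5, 2026 through Aug 2, 2026; done Aug 6, 2026 — 4 days after the window closed.

No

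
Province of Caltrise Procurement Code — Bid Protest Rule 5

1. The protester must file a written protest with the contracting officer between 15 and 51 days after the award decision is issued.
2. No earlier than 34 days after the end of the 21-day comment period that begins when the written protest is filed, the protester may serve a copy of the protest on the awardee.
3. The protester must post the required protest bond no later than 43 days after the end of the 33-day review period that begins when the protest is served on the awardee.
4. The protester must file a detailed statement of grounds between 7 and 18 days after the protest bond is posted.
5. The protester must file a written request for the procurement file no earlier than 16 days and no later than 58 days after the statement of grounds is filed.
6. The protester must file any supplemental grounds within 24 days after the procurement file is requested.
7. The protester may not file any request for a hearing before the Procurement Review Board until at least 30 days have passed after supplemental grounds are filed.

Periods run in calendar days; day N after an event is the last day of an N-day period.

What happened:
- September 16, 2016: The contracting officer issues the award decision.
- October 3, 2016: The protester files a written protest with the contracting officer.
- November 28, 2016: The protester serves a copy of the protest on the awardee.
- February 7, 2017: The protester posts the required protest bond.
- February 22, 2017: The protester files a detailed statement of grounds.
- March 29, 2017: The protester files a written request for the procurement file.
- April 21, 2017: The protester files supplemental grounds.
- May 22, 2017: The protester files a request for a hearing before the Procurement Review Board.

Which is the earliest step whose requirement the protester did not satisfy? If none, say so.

None — every step was satisfied

(1) the permitted window runs from September 16, 2016 + 15 = October 1, 2016 to September 16, 2016 + 51 = November 6, 2016; done October 3, 2016 — within the window.
(2) permitted from October 24, 2016 + 34 days = November 27, 2016 onward; November 28, 2016 is on or after that date.
(3) due by December 31, 2016 + 43 days = February 12, 2017; completed February 7, 2017, before the deadline.
(4) the permitted window runs from February 7, 2017 + 7 = February 14, 2017 to February 7, 2017 + 18 = February 25, 2017; February 22, 2017 falls inside that range.
(5) the permitted window runs from February 22, 2017 + 16 = March 10, 2017 to February 22, 2017 + 58 = April 21, 2017; March 29, 2017 falls inside that range.
(6) due by March 29, 2017 + 24 days = April 22, 2017; April 21, 2017 is within that limit.
(7) permitted from April 21, 2017 + 30 days = May 21, 2017 onward; done May 22, 2017 — permitted.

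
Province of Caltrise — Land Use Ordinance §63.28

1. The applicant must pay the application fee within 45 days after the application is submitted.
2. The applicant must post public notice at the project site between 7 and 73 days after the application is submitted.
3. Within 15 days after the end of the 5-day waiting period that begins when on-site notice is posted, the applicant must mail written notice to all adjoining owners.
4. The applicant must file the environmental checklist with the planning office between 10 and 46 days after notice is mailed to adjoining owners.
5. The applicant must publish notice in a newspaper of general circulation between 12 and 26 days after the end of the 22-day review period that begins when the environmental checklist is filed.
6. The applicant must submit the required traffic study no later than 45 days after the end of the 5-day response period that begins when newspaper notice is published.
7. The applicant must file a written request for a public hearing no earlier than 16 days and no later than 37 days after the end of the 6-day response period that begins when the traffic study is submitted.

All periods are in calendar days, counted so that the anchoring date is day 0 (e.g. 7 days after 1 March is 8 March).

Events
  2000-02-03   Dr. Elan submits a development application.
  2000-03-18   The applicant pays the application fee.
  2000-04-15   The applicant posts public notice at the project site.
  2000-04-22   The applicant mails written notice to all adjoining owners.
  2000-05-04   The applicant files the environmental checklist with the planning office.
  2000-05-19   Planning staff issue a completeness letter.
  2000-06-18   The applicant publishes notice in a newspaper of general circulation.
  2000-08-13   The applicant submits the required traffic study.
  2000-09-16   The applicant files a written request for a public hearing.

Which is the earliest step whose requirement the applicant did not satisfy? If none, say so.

Step 1 — counting 45 days from 2000-02-03 (when the application is submitted) gives a deadline of 2000-03-19; completed 2000-03-18, before the deadline.
Step 2 — 7 and 73 days from 2000-02-03 (when the application is submitted) are 2000-02-10 and 2000-04-16 respectively; done 2000-04-15 — within the window.
Step 3 — counting 15 days from 2000-04-20 (end of the 5-day waiting period, which began when on-site notice is posted on 2000-04-15) gives a deadline of 2000-05-05; completed 2000-04-22, before the deadline.
Step 4 — 10 and 46 days from 2000-04-22 (when notice is mailed to adjoining owners) are 2000-05-02 and 2000-06-07 respectively; 2000-05-04 falls inside that range.
Step 5 — 12 and 26 days from 2000-05-26 (end of the 22-day review period, which began when the environmental checklist is filed on 2000-05-04) are 2000-06-07 and 2000-06-21 respectively; done 2000-06-18 — within the window.
Step 6 — counting 45 days from 2000-06-23 (end of the 5-day response period, which began when newspaper notice is published on 2000-06-18) gives a deadline of 2000-08-07; not done until 2000-08-13, 6 days after the deadline.
The procedure was therefore not followed at step 6.

Step 6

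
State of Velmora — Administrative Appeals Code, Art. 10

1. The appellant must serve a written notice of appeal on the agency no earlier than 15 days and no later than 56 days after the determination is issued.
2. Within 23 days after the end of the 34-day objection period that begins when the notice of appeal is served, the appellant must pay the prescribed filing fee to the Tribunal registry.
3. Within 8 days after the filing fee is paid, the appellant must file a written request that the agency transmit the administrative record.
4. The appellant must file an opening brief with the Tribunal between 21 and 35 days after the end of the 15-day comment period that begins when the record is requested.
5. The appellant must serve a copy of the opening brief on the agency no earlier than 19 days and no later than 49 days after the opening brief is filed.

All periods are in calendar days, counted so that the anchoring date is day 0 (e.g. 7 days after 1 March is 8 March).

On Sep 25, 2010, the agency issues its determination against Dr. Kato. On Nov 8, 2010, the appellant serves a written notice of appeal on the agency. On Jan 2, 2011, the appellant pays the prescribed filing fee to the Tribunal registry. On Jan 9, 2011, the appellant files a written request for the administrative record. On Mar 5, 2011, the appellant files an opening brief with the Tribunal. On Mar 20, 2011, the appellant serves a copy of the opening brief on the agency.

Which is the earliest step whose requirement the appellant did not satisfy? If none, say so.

Step 4

Step 1: the window is 15–56 days after Sep 25, 2010 (when the determination is issued), so Oct 10, 2010 through Nov 20, 2010; Nov 8, 2010 falls inside that range.
Step 2: 23 days after Dec 12, 2010 (end of the 34-day objection period, which began when the notice of appeal is served on Nov 8, 2010) is Jan 4, 2011; done Jan 2, 2011 — timely.
Step 3: 8 days after Jan 2, 2011 (when the filing fee is paid) is Jan 10, 2011; completed Jan 9, 2011, before the deadline.
Step 4: the window is 21–35 days after Jan 24, 2011 (end of the 15-day comment period, which began when the record is requested on Jan 9, 2011), so Feb 14, 2011 through Feb 28, 2011; done Mar 5, 2011 — 5 days after the window closed.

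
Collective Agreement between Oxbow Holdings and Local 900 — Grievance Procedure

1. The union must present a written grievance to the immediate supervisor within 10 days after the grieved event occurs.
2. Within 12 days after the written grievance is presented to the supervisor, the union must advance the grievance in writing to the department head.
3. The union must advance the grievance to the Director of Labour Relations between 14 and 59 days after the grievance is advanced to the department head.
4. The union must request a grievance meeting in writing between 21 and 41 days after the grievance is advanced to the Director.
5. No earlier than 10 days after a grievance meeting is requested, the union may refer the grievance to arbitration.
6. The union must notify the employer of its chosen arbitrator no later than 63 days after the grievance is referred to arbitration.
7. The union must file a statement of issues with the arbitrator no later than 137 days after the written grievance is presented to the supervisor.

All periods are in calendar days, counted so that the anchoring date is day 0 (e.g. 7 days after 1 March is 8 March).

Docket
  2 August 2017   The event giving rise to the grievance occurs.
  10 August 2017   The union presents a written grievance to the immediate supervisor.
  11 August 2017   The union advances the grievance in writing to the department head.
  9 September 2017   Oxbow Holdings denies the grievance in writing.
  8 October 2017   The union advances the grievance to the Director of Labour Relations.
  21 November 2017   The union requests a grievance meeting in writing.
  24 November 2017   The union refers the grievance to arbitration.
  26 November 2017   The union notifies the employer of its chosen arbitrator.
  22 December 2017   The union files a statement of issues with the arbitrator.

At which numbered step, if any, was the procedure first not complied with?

Step 4

Step 1 — counting 10 days from 2 August 2017 (when the grieved event occurs) gives a deadline of 12 August 2017; done 10 August 2017 — timely.
Step 2 — counting 12 days from 10 August 2017 (when the written grievance is presented to the supervisor) gives a deadline of 22 August 2017; completed 11 August 2017, before the deadline.
Step 3 — 14 and 59 days from 11 August 2017 (when the grievance is advanced to the department head) are 25 August 2017 and 9 October 2017 respectively; done 8 October 2017, which is between those dates.
Step 4 — 21 and 41 days from 8 October 2017 (when the grievance is advanced to the Director) are 29 October 2017 and 18 November 2017 respectively; 21 November 2017 is 3 days past the end of the window.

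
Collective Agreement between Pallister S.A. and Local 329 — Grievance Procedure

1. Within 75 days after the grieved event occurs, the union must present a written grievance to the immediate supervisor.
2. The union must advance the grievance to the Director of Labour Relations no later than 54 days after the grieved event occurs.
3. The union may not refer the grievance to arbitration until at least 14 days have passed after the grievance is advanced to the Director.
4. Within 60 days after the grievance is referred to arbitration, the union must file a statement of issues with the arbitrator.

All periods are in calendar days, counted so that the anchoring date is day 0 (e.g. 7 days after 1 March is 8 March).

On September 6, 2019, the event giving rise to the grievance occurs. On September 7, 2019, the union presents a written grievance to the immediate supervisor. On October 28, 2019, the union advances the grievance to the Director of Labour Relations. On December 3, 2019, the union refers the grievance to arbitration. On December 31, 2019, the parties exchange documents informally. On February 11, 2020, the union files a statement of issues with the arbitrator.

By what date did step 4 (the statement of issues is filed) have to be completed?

February 1, 2020

Step 4 runs from December 3, 2019, when the grievance is referred to arbitration. 60 days after December 3, 2019 is February 1, 2020.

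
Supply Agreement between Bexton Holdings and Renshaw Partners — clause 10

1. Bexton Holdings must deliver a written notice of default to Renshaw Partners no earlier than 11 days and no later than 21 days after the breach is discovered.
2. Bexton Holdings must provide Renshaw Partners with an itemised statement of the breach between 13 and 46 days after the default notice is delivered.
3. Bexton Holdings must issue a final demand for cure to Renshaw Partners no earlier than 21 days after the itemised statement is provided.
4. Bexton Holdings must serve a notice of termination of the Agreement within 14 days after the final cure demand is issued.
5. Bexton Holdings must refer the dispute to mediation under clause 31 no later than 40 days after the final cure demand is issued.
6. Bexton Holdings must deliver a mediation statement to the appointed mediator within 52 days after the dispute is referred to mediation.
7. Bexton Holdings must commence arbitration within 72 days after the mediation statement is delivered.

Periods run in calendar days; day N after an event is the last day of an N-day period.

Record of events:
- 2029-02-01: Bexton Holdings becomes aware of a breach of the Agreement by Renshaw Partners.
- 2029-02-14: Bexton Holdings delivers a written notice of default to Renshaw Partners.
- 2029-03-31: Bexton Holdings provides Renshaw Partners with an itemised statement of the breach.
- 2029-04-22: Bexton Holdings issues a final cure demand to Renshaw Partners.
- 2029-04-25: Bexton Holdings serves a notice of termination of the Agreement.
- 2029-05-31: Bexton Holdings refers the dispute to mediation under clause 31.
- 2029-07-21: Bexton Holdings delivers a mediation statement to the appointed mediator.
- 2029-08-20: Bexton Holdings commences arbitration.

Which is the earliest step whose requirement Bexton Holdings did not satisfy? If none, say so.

None — every step was satisfied

(1) the permitted window runs from 2029-02-01 + 11 = 2029-02-12 to 2029-02-01 + 21 = 2029-02-22; done 2029-02-14 — within the window.
(2) the permitted window runs from 2029-02-14 + 13 = 2029-02-27 to 2029-02-14 + 46 = 2029-04-01; done 2029-03-31 — within the window.
(3) permitted from 2029-03-31 + 21 days = 2029-04-21 onward; 2029-04-22 is on or after that date.
(4) due by 2029-04-22 + 14 days = 2029-05-06; 2029-04-25 is within that limit.
(5) due by 2029-04-22 + 40 days = 2029-06-01; done 2029-05-31 — timely.
(6) due by 2029-05-31 + 52 days = 2029-07-22; 2029-07-21 is within that limit.
(7) due by 2029-07-21 + 72 days = 2029-10-01; 2029-08-20 is within that limit.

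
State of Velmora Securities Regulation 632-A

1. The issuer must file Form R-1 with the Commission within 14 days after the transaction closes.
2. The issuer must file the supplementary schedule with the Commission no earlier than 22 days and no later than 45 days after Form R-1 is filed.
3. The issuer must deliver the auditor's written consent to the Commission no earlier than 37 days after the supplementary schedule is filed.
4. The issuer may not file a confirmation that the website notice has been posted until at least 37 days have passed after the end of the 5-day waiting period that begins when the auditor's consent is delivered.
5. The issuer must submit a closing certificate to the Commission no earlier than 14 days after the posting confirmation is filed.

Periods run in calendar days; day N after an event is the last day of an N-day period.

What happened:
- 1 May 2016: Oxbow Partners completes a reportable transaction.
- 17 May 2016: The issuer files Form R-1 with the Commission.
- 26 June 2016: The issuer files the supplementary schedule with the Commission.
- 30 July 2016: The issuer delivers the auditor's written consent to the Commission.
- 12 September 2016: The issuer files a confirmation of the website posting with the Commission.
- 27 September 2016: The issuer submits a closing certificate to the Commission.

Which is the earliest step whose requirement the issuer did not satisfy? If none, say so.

Step 1: 14 days after 1 May 2016 (when the transaction closes) is 15 May 2016; 17 May 2016 misses that deadline by 2 days.

Step 1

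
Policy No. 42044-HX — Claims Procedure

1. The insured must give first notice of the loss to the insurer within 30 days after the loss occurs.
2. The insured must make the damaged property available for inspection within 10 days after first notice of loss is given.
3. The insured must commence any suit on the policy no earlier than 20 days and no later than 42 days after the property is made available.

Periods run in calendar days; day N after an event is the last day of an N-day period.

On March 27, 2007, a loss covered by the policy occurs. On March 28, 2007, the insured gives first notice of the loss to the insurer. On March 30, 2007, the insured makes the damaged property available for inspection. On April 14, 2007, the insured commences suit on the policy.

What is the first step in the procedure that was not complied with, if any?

Step 3

Step 1: 30 days after March 27, 2007 (when the loss occurs) is April 26, 2007; done March 28, 2007 — timely.
Step 2: 10 days after March 28, 2007 (when first notice of loss is given) is April 7, 2007; completed March 30, 2007, before the deadline.
Step 3: the window is 20–42 days after March 30, 2007 (when the property is made available), so April 19, 2007 through May 11, 2007; done April 14, 2007 — 5 days before the window opened.
The analysis stops there.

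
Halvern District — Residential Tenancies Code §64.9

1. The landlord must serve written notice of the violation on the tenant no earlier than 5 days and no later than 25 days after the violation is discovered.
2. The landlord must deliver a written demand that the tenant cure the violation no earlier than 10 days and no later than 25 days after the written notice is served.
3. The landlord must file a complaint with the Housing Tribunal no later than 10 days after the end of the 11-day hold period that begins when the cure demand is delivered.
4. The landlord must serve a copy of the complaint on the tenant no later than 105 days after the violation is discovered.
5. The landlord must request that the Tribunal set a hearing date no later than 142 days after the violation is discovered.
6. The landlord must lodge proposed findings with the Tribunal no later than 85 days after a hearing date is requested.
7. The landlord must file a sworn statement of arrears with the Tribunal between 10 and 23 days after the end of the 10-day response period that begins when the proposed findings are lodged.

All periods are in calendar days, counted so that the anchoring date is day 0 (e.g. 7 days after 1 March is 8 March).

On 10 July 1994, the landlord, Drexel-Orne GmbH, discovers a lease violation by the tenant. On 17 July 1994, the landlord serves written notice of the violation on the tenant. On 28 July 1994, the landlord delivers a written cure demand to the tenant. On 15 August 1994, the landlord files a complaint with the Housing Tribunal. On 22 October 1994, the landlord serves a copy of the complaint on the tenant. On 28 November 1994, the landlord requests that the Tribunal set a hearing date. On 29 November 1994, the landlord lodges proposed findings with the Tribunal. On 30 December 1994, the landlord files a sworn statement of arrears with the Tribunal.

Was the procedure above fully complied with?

Yes

Step 1: the window is 5–25 days after 10 July 1994 (when the violation is discovered), so 15 July 1994 through 4 August 1994; done 17 July 1994, which is between those dates.
Step 2: the window is 10–25 days after 17 July 1994 (when the written notice is served), so 27 July 1994 through 11 August 1994; done 28 July 1994, which is between those dates.
Step 3: 10 days after 8 August 1994 (end of the 11-day hold period, which began when the cure demand is delivered on 28 July 1994) is 18 August 1994; 15 August 1994 is within that limit.
Step 4: 105 days after 10 July 1994 (when the violation is discovered) is 23 October 1994; done 22 October 1994 — timely.
Step 5: 142 days after 10 July 1994 (when the violation is discovered) is 29 November 1994; completed 28 November 1994, before the deadline.
Step 6: 85 days after 28 November 1994 (when a hearing date is requested) is 21 February 1995; done 29 November 1994 — timely.
Step 7: the window is 10–23 days after 9 December 1994 (end of the 10-day response period, which began when the proposed findings are lodged on 29 November 1994), so 19 December 1994 through 1 January 1995; 30 December 1994 falls inside that range.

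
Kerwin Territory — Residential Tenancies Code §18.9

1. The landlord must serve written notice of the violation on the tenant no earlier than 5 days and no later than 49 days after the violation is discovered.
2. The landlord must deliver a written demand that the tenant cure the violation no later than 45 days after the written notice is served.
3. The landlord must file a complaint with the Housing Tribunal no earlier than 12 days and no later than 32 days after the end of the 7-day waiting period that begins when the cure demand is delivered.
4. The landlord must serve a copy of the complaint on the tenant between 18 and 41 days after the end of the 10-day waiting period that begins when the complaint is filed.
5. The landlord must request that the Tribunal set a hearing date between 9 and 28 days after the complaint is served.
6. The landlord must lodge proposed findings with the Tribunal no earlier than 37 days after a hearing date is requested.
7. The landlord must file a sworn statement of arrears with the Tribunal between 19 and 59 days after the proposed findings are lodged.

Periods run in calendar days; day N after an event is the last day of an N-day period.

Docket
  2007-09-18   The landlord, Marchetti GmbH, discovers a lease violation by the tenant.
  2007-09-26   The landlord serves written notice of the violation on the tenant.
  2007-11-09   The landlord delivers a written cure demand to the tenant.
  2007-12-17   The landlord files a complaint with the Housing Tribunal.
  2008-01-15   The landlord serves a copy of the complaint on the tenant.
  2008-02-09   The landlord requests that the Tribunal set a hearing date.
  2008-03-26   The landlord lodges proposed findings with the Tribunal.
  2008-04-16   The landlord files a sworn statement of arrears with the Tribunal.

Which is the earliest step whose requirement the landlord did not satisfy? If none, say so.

Step 1 — 5 and 49 days from 2007-09-18 (when the violation is discovered) are 2007-09-23 and 2007-11-06 respectively; done 2007-09-26 — within the window.
Step 2 — counting 45 days from 2007-09-26 (when the written notice is served) gives a deadline of 2007-11-10; completed 2007-11-09, before the deadline.
Step 3 — 12 and 32 days from 2007-11-16 (end of the 7-day waiting period, which began when the cure demand is delivered on 2007-11-09) are 2007-11-28 and 2007-12-18 respectively; 2007-12-17 falls inside that range.
Step 4 — 18 and 41 days from 2007-12-27 (end of the 10-day waiting period, which began when the complaint is filed on 2007-12-17) are 2008-01-14 and 2008-02-06 respectively; done 2008-01-15 — within the window.
Step 5 — 9 and 28 days from 2008-01-15 (when the complaint is served) are 2008-01-24 and 2008-02-12 respectively; done 2008-02-09, which is between those dates.
Step 6 — must wait 37 days from 2008-02-09 (when a hearing date is requested), so not before 2008-03-17; 2008-03-26 is on or after that date.
Step 7 — 19 and 59 days from 2008-03-26 (when the proposed findings are lodged) are 2008-04-14 and 2008-05-24 respectively; done 2008-04-16 — within the window.

None — every step was satisfied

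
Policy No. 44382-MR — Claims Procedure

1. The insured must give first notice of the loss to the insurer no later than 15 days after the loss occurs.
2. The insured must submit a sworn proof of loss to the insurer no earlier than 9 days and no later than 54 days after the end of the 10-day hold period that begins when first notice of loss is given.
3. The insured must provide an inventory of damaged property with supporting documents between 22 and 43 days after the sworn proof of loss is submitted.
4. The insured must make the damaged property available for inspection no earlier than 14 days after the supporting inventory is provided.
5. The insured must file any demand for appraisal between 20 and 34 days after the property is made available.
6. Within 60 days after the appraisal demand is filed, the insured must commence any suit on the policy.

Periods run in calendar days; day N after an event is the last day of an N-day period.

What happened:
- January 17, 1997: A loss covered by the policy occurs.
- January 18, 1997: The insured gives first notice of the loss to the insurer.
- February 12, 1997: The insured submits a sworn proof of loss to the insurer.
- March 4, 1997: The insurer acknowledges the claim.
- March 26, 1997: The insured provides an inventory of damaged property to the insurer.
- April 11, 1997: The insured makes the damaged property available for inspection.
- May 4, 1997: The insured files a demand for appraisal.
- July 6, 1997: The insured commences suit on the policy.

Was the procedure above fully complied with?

Step 1: 15 days after January 17, 1997 (when the loss occurs) is February 1, 1997; completed January 18, 1997, before the deadline.
Step 2: the window is 9–54 days after January 28, 1997 (end of the 10-day hold period, which began when first notice of loss is given on January 18, 1997), so February 6, 1997 through March 23, 1997; February 12, 1997 falls inside that range.
Step 3: the window is 22–43 days after February 12, 1997 (when the sworn proof of loss is submitted), so March 6, 1997 through March 27, 1997; done March 26, 1997, which is between those dates.
Step 4: the earliest permitted date is 14 days after March 26, 1997 (when the supporting inventory is provided), i.e. April 9, 1997; done April 11, 1997, after the minimum wait.
Step 5: the window is 20–34 days after April 11, 1997 (when the property is made available), so May 1, 1997 through May 15, 1997; done May 4, 1997, which is between those dates.
Step 6: 60 days after May 4, 1997 (when the appraisal demand is filed) is July 3, 1997; July 6, 1997 misses that deadline by 3 days.

No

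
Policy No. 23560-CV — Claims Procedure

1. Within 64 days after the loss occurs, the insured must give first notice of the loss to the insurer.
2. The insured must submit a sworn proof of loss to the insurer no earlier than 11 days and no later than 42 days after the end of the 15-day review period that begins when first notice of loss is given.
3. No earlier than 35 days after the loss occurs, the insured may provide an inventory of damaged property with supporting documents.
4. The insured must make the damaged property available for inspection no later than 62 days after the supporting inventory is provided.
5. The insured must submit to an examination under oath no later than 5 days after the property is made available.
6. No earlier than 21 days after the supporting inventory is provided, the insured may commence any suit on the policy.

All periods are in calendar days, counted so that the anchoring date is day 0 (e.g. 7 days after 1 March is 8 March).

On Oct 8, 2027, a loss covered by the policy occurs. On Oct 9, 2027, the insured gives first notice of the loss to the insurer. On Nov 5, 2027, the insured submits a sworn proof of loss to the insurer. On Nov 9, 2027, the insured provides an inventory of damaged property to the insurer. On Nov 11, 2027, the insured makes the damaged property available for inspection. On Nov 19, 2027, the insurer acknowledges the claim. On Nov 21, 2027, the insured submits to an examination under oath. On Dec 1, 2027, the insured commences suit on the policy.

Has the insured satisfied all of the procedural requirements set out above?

No

(1) due by Oct 8, 2027 + 64 days = Dec 11, 2027; Oct 9, 2027 is within that limit.
(2) the permitted window runs from Oct 24, 2027 + 11 = Nov 4, 2027 to Oct 24, 2027 + 42 = Dec 5, 2027; done Nov 5, 2027, which is between those dates.
(3) permitted from Oct 8, 2027 + 35 days = Nov 12, 2027 onward; Nov 9, 2027 is 3 days before the earliest permitted date.
No need to go further; step 3 was not satisfied.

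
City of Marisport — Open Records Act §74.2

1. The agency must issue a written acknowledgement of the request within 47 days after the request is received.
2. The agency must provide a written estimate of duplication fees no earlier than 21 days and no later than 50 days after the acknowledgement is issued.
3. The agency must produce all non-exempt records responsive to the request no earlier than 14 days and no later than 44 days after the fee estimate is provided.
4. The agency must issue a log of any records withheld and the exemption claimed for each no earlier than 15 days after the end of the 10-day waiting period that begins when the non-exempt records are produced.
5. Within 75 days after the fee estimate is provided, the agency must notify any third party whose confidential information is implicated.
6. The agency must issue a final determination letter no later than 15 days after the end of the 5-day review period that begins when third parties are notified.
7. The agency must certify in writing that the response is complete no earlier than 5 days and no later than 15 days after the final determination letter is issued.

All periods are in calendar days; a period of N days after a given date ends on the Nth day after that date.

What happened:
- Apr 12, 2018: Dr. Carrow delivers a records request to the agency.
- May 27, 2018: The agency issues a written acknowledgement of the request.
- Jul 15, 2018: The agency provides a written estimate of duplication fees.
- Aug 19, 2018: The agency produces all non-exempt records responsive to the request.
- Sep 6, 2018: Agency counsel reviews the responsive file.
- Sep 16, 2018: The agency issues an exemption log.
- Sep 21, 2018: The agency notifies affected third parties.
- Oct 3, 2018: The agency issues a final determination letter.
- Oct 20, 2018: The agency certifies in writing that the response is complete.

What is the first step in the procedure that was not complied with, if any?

Step 7

(1) due by Apr 12, 2018 + 47 days = May 29, 2018; completed May 27, 2018, before the deadline.
(2) the permitted window runs from May 27, 2018 + 21 = Jun 17, 2018 to May 27, 2018 + 50 = Jul 16, 2018; Jul 15, 2018 falls inside that range.
(3) the permitted window runs from Jul 15, 2018 + 14 = Jul 29, 2018 to Jul 15, 2018 + 44 = Aug 28, 2018; Aug 19, 2018 falls inside that range.
(4) permitted from Aug 29, 2018 + 15 days = Sep 13, 2018 onward; done Sep 16, 2018, after the minimum wait.
(5) due by Jul 15, 2018 + 75 days = Sep 28, 2018; done Sep 21, 2018 — timely.
(6) due by Sep 26, 2018 + 15 days = Oct 11, 2018; completed Oct 3, 2018, before the deadline.
(7) the permitted window runs from Oct 3, 2018 + 5 = Oct 8, 2018 to Oct 3, 2018 + 15 = Oct 18, 2018; Oct 20, 2018 is 2 days past the end of the window.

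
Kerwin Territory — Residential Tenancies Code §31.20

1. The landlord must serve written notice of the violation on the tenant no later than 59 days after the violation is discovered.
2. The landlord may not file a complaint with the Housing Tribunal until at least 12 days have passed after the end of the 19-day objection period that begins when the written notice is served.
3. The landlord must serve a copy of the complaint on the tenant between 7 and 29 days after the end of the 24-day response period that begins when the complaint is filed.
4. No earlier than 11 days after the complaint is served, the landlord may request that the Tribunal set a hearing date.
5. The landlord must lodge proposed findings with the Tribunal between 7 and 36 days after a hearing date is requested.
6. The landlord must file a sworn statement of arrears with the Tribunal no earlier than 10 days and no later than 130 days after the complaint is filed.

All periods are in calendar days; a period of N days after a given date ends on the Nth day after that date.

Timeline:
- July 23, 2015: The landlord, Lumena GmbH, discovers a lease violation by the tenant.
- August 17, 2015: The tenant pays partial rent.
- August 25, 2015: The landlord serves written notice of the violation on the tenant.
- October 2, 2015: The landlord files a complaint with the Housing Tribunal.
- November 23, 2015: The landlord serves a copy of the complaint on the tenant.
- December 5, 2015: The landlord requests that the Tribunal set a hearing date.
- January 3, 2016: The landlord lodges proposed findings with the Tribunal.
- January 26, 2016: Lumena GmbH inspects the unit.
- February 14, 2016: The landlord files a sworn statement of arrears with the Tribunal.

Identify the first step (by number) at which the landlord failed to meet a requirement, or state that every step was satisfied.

(1) due by July 23, 2015 + 59 days = September 20, 2015; August 25, 2015 is within that limit.
(2) permitted from September 13, 2015 + 12 days = September 25, 2015 onward; done October 2, 2015 — permitted.
(3) the permitted window runs from October 26, 2015 + 7 = November 2, 2015 to October 26, 2015 + 29 = November 24, 2015; done November 23, 2015 — within the window.
(4) permitted from November 23, 2015 + 11 days = December 4, 2015 onward; done December 5, 2015 — permitted.
(5) the permitted window runs from December 5, 2015 + 7 = December 12, 2015 to December 5, 2015 + 36 = January 10, 2016; January 3, 2016 falls inside that range.
(6) the permitted window runs from October 2, 2015 + 10 = October 12, 2015 to October 2, 2015 + 130 = February 9, 2016; done February 14, 2016 — 5 days after the window closed.

Step 6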